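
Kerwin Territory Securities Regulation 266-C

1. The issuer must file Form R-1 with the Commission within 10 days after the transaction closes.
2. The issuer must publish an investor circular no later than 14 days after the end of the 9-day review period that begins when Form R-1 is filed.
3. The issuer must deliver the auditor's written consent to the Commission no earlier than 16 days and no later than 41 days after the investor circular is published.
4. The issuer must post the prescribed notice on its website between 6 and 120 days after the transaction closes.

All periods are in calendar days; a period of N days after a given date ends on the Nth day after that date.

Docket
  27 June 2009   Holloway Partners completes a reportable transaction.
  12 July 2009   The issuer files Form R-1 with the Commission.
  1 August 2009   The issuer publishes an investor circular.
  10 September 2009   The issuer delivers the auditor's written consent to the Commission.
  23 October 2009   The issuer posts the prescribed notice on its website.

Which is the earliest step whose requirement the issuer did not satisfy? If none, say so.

Step 1

Step 1 — counting 10 days from 27 June 2009 (when the transaction closes) gives a deadline of 7 July 2009; done 12 July 2009 — 5 days late.
That is the first point of non-compliance.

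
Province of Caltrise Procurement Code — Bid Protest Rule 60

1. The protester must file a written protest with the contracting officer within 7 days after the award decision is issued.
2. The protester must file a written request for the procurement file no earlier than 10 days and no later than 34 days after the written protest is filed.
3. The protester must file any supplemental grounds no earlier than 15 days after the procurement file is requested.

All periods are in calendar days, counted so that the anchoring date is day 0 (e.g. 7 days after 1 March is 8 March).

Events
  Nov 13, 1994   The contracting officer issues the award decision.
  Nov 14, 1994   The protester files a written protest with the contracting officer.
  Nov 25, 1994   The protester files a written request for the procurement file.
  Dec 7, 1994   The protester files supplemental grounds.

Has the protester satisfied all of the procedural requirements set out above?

No

Step 1 — counting 7 days from Nov 13, 1994 (when the award decision is issued) gives a deadline of Nov 20, 1994; done Nov 14, 1994 — timely.
Step 2 — 10 and 34 days from Nov 14, 1994 (when the written protest is filed) are Nov 24, 1994 and Dec 18, 1994 respectively; Nov 25, 1994 falls inside that range.
Step 3 — must wait 15 days from Nov 25, 1994 (when the procurement file is requested), so not before Dec 10, 1994; acted on Dec 7, 1994, 3 days prematurely.
Later steps need not be reached.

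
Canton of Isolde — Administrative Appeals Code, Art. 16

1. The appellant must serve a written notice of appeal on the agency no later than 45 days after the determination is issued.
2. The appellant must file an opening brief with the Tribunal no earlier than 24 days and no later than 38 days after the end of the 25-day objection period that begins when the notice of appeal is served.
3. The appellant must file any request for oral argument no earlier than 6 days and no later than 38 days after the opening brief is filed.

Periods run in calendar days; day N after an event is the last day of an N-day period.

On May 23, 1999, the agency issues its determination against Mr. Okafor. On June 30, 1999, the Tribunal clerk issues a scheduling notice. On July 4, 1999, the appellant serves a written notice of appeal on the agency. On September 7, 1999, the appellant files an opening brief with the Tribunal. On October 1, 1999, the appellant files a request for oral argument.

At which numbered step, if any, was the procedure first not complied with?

Step 2

Step 1 — counting 45 days from May 23, 1999 (when the determination is issued) gives a deadline of July 7, 1999; done July 4, 1999 — timely.
Step 2 — 24 and 38 days from July 29, 1999 (end of the 25-day objection period, which began when the notice of appeal is served on July 4, 1999) are August 22, 1999 and September 5, 1999 respectively; done September 7, 1999 — 2 days after the window closed.
The procedure was therefore not followed at step 2.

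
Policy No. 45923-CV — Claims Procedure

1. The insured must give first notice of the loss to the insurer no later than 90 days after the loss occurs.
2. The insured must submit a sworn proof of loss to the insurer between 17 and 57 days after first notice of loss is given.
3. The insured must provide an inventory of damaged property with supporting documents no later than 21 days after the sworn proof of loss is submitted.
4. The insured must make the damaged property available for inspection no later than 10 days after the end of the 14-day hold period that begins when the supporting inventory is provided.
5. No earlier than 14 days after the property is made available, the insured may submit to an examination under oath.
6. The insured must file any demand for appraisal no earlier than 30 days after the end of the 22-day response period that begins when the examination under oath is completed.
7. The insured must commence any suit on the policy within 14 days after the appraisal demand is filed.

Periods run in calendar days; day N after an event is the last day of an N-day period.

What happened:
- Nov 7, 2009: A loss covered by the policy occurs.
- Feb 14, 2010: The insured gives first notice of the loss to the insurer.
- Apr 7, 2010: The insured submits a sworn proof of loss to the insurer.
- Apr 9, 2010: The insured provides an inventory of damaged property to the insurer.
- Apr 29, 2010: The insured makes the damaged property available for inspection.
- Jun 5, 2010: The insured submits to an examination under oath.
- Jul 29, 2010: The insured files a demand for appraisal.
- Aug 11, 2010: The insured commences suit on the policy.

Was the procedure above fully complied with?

Step 1: 90 days after Nov 7, 2009 (when the loss occurs) is Feb 5, 2010; Feb 14, 2010 misses that deadline by 9 days.
Later steps need not be reached.

No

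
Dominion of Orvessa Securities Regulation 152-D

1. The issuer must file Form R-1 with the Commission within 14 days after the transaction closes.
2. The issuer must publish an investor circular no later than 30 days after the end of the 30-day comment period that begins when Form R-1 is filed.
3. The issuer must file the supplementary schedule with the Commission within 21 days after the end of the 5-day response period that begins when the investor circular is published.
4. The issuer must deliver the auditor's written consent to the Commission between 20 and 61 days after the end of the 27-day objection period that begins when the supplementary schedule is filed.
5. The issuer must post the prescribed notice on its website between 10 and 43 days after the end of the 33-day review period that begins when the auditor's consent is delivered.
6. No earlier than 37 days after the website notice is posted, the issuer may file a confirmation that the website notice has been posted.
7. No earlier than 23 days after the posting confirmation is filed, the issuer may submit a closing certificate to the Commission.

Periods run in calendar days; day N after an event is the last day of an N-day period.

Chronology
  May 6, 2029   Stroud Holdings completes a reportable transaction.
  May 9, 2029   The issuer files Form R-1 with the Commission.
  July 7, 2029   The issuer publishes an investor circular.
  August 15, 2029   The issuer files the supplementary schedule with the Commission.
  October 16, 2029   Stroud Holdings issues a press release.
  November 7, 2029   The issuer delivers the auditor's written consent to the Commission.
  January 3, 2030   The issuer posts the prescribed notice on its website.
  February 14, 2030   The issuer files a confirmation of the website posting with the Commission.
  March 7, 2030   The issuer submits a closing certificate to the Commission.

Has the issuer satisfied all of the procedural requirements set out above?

(1) due by May 6, 2029 + 14 days = May 20, 2029; completed May 9, 2029, before the deadline.
(2) due by June 8, 2029 + 30 days = July 8, 2029; July 7, 2029 is within that limit.
(3) due by July 12, 2029 + 21 days = August 2, 2029; August 15, 2029 misses that deadline by 13 days.

No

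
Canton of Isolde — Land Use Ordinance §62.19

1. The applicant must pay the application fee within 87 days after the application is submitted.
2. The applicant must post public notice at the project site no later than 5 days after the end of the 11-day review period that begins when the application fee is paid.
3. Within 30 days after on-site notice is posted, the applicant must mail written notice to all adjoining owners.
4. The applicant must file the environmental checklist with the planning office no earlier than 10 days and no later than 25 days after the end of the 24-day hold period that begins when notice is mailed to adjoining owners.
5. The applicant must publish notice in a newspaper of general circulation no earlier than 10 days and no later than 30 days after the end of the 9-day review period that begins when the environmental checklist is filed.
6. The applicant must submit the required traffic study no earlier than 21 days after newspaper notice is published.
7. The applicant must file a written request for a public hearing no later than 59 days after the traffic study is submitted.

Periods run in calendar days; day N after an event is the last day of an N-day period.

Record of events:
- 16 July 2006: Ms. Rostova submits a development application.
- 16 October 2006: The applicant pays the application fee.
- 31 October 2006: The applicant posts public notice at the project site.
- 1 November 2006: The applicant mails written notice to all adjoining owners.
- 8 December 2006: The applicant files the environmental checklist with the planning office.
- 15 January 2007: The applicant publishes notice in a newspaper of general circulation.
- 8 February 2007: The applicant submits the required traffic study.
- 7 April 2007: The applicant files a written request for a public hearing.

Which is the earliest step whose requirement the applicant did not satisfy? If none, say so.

(1) due by 16 July 2006 + 87 days = 11 October 2006; not done until 16 October 2006, 5 days after the deadline.
That is the first point of non-compliance.

Step 1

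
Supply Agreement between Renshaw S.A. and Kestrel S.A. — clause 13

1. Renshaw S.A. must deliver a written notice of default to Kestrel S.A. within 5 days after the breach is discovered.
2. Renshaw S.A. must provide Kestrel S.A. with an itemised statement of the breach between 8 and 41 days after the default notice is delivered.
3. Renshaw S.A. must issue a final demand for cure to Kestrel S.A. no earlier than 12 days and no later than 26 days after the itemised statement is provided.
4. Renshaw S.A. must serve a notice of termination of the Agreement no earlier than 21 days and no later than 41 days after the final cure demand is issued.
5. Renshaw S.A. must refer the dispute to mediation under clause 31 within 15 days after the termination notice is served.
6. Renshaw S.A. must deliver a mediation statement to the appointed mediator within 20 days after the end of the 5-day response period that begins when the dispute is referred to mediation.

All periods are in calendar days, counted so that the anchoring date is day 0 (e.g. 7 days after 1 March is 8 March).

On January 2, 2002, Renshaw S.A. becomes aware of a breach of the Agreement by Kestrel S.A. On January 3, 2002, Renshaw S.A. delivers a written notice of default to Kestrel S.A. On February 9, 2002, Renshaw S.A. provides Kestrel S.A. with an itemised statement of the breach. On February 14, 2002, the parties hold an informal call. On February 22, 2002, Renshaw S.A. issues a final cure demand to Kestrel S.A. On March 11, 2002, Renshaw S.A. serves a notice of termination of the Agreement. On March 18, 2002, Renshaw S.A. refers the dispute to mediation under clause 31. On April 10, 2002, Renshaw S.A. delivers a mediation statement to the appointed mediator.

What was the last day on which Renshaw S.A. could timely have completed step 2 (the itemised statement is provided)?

Step 2 runs from January 3, 2002, when the default notice is delivered. The window is 8–41 days after January 3, 2002; it closes on February 13, 2002.

February 13, 2002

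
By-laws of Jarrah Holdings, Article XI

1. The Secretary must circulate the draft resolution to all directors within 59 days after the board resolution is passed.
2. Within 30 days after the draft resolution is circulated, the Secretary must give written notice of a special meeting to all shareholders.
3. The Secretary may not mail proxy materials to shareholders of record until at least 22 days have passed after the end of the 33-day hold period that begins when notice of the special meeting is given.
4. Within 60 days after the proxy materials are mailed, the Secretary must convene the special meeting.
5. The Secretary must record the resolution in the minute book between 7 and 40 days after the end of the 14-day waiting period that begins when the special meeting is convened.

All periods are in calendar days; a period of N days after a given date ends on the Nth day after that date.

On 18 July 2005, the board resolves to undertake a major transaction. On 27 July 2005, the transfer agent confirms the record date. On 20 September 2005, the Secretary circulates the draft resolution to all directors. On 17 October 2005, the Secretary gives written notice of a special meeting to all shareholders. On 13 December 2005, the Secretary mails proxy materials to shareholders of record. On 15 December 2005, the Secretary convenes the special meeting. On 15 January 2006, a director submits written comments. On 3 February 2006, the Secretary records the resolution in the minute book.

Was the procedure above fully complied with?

No

Step 1 — counting 59 days from 18 July 2005 (when the board resolution is passed) gives a deadline of 15 September 2005; not done until 20 September 2005, 5 days after the deadline.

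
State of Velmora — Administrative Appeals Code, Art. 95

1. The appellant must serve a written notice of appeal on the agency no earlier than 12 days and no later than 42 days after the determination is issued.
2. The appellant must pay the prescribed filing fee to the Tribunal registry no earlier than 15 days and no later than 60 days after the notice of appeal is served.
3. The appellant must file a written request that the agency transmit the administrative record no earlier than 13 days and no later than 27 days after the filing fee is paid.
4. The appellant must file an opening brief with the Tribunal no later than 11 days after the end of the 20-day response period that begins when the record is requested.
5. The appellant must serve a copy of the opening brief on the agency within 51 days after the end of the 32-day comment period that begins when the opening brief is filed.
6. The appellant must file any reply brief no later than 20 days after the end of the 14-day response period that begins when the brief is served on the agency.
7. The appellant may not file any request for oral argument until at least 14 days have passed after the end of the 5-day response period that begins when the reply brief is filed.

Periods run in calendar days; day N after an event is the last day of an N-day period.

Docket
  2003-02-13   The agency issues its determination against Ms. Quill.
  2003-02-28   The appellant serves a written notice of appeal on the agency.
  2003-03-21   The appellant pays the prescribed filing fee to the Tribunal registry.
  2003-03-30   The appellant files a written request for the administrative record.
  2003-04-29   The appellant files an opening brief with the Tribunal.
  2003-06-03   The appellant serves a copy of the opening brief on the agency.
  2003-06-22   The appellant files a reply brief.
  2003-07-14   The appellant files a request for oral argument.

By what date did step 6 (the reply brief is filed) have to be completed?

The brief is served on the agency on 2003-06-03; the 14-day response period therefore ends 2003-06-17, and step 6 runs from that date. 20 days after 2003-06-17 is 2003-07-07.

2003-07-07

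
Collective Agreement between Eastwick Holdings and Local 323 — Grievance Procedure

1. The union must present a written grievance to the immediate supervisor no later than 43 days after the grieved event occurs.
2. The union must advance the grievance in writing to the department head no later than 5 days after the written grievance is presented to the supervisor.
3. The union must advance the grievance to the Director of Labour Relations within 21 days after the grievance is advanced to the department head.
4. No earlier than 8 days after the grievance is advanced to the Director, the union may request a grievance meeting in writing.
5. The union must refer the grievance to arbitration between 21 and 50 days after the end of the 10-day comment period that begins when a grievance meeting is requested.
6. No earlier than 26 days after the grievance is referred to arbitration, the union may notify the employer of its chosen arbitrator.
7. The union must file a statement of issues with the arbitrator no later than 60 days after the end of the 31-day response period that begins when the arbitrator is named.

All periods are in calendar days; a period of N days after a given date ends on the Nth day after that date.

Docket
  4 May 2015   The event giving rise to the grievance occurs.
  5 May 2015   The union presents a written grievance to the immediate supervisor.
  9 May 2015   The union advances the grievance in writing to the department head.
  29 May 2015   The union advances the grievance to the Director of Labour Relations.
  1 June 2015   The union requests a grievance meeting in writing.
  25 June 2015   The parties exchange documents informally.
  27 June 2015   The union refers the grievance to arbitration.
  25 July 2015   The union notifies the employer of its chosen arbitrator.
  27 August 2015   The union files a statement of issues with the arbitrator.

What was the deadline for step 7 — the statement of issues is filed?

The arbitrator is named on 25 July 2015; the 31-day response period therefore ends 25 August 2015, and step 7 runs from that date. 60 days after 25 August 2015 is 24 October 2015.

24 October 2015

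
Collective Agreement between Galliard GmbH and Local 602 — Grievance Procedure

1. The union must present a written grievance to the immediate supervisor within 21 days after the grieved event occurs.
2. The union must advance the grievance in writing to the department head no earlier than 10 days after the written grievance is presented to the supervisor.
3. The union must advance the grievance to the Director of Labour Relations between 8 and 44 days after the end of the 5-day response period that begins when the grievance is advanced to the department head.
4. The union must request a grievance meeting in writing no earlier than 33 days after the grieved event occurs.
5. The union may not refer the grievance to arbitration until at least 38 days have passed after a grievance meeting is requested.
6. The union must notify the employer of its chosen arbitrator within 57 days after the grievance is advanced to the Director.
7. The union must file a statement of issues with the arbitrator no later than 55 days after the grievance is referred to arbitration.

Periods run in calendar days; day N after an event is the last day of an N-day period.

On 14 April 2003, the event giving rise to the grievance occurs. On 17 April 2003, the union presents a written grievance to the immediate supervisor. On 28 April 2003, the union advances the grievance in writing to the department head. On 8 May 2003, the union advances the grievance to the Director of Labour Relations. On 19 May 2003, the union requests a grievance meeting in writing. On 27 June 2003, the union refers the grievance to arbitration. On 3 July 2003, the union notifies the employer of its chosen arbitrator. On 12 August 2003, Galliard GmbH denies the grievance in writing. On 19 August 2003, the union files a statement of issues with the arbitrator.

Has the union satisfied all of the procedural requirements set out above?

No

Step 1: 21 days after 14 April 2003 (when the grieved event occurs) is 5 May 2003; done 17 April 2003 — timely.
Step 2: the earliest permitted date is 10 days after 17 April 2003 (when the written grievance is presented to the supervisor), i.e. 27 April 2003; done 28 April 2003, after the minimum wait.
Step 3: the window is 8–44 days after 3 May 2003 (end of the 5-day response period, which began when the grievance is advanced to the department head on 28 April 2003), so 11 May 2003 through 16 June 2003; done 8 May 2003 — 3 days before the window opened.
Later steps need not be reached.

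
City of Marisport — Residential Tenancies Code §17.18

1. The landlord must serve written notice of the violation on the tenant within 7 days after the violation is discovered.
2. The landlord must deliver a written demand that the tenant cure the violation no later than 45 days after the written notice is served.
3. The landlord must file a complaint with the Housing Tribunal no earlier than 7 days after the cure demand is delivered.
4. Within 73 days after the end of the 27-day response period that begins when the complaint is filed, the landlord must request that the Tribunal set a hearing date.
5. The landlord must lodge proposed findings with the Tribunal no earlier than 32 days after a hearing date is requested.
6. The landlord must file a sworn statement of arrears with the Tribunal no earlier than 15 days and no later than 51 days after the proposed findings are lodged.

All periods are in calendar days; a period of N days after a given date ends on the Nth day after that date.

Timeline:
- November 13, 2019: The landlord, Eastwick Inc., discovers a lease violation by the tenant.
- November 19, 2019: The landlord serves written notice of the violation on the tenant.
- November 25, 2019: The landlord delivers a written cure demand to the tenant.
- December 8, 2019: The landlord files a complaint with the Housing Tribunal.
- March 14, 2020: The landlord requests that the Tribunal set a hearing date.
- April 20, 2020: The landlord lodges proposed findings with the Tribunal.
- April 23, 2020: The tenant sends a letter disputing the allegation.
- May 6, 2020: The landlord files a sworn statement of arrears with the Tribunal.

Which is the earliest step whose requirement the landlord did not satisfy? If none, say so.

None — every step was satisfied

Step 1: 7 days after November 13, 2019 (when the violation is discovered) is November 20, 2019; November 19, 2019 is within that limit.
Step 2: 45 days after November 19, 2019 (when the written notice is served) is January 3, 2020; completed November 25, 2019, before the deadline.
Step 3: the earliest permitted date is 7 days after November 25, 2019 (when the cure demand is delivered), i.e. December 2, 2019; December 8, 2019 is on or after that date.
Step 4: 73 days after January 4, 2020 (end of the 27-day response period, which began when the complaint is filed on December 8, 2019) is March 17, 2020; March 14, 2020 is within that limit.
Step 5: the earliest permitted date is 32 days after March 14, 2020 (when a hearing date is requested), i.e. April 15, 2020; done April 20, 2020, after the minimum wait.
Step 6: the window is 15–51 days after April 20, 2020 (when the proposed findings are lodged), so May 5, 2020 through June 10, 2020; done May 6, 2020 — within the window.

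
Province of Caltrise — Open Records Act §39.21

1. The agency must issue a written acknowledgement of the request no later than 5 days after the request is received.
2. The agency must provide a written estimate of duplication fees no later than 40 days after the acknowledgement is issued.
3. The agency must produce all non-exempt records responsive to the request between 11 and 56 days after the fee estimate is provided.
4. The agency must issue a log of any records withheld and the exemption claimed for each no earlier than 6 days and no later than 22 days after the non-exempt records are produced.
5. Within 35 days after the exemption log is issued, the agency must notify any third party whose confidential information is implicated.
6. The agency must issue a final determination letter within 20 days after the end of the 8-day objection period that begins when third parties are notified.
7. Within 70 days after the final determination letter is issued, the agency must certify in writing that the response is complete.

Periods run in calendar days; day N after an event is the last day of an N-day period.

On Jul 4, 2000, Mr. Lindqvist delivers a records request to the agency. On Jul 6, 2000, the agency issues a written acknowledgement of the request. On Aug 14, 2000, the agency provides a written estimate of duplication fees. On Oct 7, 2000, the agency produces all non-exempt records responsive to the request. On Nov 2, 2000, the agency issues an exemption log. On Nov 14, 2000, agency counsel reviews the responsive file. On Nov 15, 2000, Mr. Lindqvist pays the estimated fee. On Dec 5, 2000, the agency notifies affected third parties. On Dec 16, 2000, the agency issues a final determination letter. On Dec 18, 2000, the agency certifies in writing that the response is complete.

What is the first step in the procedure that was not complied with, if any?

Step 1 — counting 5 days from Jul 4, 2000 (when the request is received) gives a deadline of Jul 9, 2000; done Jul 6, 2000 — timely.
Step 2 — counting 40 days from Jul 6, 2000 (when the acknowledgement is issued) gives a deadline of Aug 15, 2000; Aug 14, 2000 is within that limit.
Step 3 — 11 and 56 days from Aug 14, 2000 (when the fee estimate is provided) are Aug 25, 2000 and Oct 9, 2000 respectively; done Oct 7, 2000, which is between those dates.
Step 4 — 6 and 22 days from Oct 7, 2000 (when the non-exempt records are produced) are Oct 13, 2000 and Oct 29, 2000 respectively; Nov 2, 2000 is 4 days past the end of the window.
The procedure was therefore not followed at step 4.

Step 4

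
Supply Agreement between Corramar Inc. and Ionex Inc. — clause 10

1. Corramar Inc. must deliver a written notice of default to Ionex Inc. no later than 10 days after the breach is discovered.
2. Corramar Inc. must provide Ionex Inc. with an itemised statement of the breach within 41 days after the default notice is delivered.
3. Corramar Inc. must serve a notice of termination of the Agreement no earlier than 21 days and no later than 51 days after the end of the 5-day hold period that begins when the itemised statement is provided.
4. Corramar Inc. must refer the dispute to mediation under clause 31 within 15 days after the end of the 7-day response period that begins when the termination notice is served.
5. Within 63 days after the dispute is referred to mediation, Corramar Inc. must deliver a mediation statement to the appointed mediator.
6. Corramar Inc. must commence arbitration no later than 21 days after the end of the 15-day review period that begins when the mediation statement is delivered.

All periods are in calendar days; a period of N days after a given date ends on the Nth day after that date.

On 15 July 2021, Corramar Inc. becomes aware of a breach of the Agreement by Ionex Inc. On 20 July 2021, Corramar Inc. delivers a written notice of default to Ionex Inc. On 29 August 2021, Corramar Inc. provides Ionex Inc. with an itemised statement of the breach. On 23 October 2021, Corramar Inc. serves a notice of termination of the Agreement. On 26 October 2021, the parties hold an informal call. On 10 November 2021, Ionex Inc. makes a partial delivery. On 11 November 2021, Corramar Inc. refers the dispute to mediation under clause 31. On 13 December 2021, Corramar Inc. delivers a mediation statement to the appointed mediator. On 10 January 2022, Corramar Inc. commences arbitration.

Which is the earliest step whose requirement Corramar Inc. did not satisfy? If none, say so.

Step 1: 10 days after 15 July 2021 (when the breach is discovered) is 25 July 2021; completed 20 July 2021, before the deadline.
Step 2: 41 days after 20 July 2021 (when the default notice is delivered) is 30 August 2021; done 29 August 2021 — timely.
Step 3: the window is 21–51 days after 3 September 2021 (end of the 5-day hold period, which began when the itemised statement is provided on 29 August 2021), so 24 September 2021 through 24 October 2021; 23 October 2021 falls inside that range.
Step 4: 15 days after 30 October 2021 (end of the 7-day response period, which began when the termination notice is served on 23 October 2021) is 14 November 2021; done 11 November 2021 — timely.
Step 5: 63 days after 11 November 2021 (when the dispute is referred to mediation) is 13 January 2022; done 13 December 2021 — timely.
Step 6: 21 days after 28 December 2021 (end of the 15-day review period, which began when the mediation statement is delivered on 13 December 2021) is 18 January 2022; completed 10 January 2022, before the deadline.

None — every step was satisfied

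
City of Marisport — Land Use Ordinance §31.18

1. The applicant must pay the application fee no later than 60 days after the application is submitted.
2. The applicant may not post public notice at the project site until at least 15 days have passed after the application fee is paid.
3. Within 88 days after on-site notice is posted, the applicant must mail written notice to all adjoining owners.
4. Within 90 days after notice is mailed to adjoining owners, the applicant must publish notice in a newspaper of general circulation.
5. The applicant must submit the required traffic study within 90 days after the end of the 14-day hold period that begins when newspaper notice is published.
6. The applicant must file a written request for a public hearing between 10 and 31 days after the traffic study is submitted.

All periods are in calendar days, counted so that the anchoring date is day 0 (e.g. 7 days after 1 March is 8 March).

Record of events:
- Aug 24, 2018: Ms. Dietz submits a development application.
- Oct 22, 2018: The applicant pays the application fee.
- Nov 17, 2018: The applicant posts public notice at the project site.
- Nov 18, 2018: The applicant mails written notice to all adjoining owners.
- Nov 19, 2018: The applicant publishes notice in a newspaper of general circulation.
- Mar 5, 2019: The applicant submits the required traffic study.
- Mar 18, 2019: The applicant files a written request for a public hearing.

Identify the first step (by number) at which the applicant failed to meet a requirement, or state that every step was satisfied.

Step 1 — counting 60 days from Aug 24, 2018 (when the application is submitted) gives a deadline of Oct 23, 2018; done Oct 22, 2018 — timely.
Step 2 — must wait 15 days from Oct 22, 2018 (when the application fee is paid), so not before Nov 6, 2018; Nov 17, 2018 is on or after that date.
Step 3 — counting 88 days from Nov 17, 2018 (when on-site notice is posted) gives a deadline of Feb 13, 2019; Nov 18, 2018 is within that limit.
Step 4 — counting 90 days from Nov 18, 2018 (when notice is mailed to adjoining owners) gives a deadline of Feb 16, 2019; completed Nov 19, 2018, before the deadline.
Step 5 — counting 90 days from Dec 3, 2018 (end of the 14-day hold period, which began when newspaper notice is published on Nov 19, 2018) gives a deadline of Mar 3, 2019; Mar 5, 2019 misses that deadline by 2 days.
The procedure was therefore not followed at step 5.

Step 5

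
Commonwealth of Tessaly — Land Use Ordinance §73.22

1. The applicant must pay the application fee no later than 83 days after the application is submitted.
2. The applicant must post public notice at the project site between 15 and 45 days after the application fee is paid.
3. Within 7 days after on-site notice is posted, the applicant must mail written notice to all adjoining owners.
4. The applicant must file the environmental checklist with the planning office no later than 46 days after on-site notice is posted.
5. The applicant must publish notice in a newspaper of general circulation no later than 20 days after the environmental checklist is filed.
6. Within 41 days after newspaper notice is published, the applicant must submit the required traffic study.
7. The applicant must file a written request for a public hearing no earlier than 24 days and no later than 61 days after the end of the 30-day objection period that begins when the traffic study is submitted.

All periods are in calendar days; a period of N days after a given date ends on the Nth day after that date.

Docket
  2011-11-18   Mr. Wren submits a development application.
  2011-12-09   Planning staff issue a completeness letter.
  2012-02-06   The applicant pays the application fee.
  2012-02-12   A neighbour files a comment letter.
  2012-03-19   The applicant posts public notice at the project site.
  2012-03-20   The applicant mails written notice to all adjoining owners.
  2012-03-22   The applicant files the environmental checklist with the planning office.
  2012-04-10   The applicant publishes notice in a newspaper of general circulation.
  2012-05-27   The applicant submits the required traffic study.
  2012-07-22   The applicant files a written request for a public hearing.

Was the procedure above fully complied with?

No

(1) due by 2011-11-18 + 83 days = 2012-02-09; completed 2012-02-06, before the deadline.
(2) the permitted window runs from 2012-02-06 + 15 = 2012-02-21 to 2012-02-06 + 45 = 2012-03-22; 2012-03-19 falls inside that range.
(3) due by 2012-03-19 + 7 days = 2012-03-26; completed 2012-03-20, before the deadline.
(4) due by 2012-03-19 + 46 days = 2012-05-04; done 2012-03-22 — timely.
(5) due by 2012-03-22 + 20 days = 2012-04-11; 2012-04-10 is within that limit.
(6) due by 2012-04-10 + 41 days = 2012-05-21; not done until 2012-05-27, 6 days after the deadline.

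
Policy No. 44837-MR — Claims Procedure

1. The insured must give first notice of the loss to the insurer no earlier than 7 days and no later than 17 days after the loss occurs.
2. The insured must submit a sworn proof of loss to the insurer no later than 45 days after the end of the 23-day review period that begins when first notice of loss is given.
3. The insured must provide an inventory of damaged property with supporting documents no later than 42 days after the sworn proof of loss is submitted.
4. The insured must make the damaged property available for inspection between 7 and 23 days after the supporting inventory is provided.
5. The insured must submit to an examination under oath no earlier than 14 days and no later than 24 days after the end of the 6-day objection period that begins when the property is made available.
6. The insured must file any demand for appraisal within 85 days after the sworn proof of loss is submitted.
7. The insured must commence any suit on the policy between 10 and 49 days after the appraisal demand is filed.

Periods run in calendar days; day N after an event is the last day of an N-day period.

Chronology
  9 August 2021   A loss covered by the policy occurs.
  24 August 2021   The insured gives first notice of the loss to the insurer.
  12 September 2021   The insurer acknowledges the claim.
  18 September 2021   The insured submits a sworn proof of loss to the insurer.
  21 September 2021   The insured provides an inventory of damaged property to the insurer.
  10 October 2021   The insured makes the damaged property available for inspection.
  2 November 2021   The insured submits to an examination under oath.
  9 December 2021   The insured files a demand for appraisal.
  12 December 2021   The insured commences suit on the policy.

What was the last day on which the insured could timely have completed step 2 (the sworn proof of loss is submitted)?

First notice of loss is given on 24 August 2021; the 23-day review period therefore ends 16 September 2021, and step 2 runs from that date. 45 days after 16 September 2021 is 31 October 2021.

31 October 2021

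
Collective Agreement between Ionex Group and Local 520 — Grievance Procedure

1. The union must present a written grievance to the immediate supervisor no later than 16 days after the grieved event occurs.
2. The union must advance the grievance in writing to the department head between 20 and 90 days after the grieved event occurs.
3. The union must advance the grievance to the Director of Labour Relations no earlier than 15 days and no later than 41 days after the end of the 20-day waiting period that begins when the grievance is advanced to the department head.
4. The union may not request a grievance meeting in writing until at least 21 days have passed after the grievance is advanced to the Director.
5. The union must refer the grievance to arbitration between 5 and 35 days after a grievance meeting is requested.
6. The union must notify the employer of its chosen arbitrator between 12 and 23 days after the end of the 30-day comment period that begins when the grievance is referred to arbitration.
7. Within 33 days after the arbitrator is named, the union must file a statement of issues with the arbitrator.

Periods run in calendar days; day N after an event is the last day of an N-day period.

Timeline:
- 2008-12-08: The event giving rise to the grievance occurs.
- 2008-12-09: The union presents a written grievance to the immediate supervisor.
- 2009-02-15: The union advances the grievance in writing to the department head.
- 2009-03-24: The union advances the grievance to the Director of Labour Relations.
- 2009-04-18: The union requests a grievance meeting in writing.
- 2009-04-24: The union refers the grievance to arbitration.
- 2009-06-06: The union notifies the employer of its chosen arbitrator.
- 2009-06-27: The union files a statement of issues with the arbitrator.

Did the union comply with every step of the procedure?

Step 1: 16 days after 2008-12-08 (when the grieved event occurs) is 2008-12-24; done 2008-12-09 — timely.
Step 2: the window is 20–90 days after 2008-12-08 (when the grieved event occurs), so 2008-12-28 through 2009-03-08; 2009-02-15 falls inside that range.
Step 3: the window is 15–41 days after 2009-03-07 (end of the 20-day waiting period, which began when the grievance is advanced to the department head on 2009-02-15), so 2009-03-22 through 2009-04-17; done 2009-03-24 — within the window.
Step 4: the earliest permitted date is 21 days after 2009-03-24 (when the grievance is advanced to the Director), i.e. 2009-04-14; 2009-04-18 is on or after that date.
Step 5: the window is 5–35 days after 2009-04-18 (when a grievance meeting is requested), so 2009-04-23 through 2009-05-23; done 2009-04-24 — within the window.
Step 6: the window is 12–23 days after 2009-05-24 (end of the 30-day comment period, which began when the grievance is referred to arbitration on 2009-04-24), so 2009-06-05 through 2009-06-16; 2009-06-06 falls inside that range.
Step 7: 33 days after 2009-06-06 (when the arbitrator is named) is 2009-07-09; completed 2009-06-27, before the deadline.

Yes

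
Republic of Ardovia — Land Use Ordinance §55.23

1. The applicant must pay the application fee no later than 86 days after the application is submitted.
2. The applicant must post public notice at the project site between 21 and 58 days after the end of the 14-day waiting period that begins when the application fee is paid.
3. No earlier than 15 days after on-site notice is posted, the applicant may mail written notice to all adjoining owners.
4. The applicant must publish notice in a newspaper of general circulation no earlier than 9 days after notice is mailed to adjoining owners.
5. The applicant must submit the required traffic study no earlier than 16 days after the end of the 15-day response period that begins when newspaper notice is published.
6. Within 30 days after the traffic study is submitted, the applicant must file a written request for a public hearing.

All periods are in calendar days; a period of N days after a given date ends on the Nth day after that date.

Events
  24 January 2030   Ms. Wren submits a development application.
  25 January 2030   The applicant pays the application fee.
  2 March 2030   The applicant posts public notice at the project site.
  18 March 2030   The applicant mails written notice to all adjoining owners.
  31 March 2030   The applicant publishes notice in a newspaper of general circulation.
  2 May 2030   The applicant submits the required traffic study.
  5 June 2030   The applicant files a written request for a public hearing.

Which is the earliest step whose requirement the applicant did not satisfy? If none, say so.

Step 6

(1) due by 24 January 2030 + 86 days = 20 April 2030; completed 25 January 2030, before the deadline.
(2) the permitted window runs from 8 February 2030 + 21 = 1 March 2030 to 8 February 2030 + 58 = 7 April 2030; done 2 March 2030, which is between those dates.
(3) permitted from 2 March 2030 + 15 days = 17 March 2030 onward; done 18 March 2030 — permitted.
(4) permitted from 18 March 2030 + 9 days = 27 March 2030 onward; done 31 March 2030 — permitted.
(5) permitted from 15 April 2030 + 16 days = 1 May 2030 onward; done 2 May 2030, after the minimum wait.
(6) due by 2 May 2030 + 30 days = 1 June 2030; done 5 June 2030 — 4 days late.
The procedure was therefore not followed at step 6.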